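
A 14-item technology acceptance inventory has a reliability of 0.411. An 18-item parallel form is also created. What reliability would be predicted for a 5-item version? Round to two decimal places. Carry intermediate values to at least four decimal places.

Only the ratio of lengths matters: n = 5/14 = 0.3571
r_{5} = n·r / (1 + (n − 1)·r) = 0.1468 / 0.7358 ≈ 0.1995

0.20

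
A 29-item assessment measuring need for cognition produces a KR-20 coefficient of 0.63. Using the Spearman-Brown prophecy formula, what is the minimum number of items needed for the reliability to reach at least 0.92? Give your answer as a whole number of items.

196

n = [0.92 × 0.37] / [0.63 × 0.08]
n = 0.3404 / 0.0504 ≈ 6.7540
Items needed = n × 29 = 6.7540 × 29 ≈ 195.87 → round up to 196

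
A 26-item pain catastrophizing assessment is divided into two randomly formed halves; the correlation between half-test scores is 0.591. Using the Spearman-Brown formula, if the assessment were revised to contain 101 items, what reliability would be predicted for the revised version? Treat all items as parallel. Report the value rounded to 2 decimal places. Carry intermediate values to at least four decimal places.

0.92

Full-test reliability from the split-half r: r_full = 2(0.591)/(1 + 0.591) = 0.7429
Length factor from 26 to 101 items: n = 101/26 = 3.8846
r_new = n·r_full / (1 + (n − 1)·r_full) = 2.8859 / 3.1430 ≈ 0.9182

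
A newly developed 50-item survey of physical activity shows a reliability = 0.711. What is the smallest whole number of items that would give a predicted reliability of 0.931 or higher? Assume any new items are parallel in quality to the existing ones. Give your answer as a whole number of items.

Spearman-Brown solved for the length factor n:
n = r_target (1 − r_old) / [ r_old (1 − r_target) ]
n = 0.931(1 − 0.711) / [0.711(1 − 0.931)]
n = 0.269059 / 0.049059 ≈ 5.4844
So the test needs 5.4844 × 50 ≈ 274.22 items; rounding up, 275.

275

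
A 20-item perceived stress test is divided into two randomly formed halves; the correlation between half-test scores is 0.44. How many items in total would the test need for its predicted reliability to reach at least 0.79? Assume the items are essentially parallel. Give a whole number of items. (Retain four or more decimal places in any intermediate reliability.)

48

Corrected full-test reliability: r_full = 2 × 0.44 / (1 + 0.44) ≈ 0.6111
Solve Spearman-Brown for n: n = 0.79(1 − 0.6111) / [0.6111(1 − 0.79)] = 2.3941
Items = 2.3941 × 20 ≈ 47.88 → 48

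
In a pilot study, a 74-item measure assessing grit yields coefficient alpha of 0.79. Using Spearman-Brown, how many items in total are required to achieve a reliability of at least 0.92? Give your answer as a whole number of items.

n = 0.92 × (1 − 0.79) / [ 0.79 × (1 − 0.92) ]
n = 0.1932 / 0.0632 ≈ 3.0570
So the test needs 3.0570 × 74 ≈ 226.22 items; rounding up, 227.

227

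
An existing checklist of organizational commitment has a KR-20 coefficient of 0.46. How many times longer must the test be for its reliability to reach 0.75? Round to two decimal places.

Invert Spearman-Brown to solve for n:
n = r*(1 − r) / [ r (1 − r*) ]
n = 0.75 × (1 − 0.46) / [ 0.46 × (1 − 0.75) ]
  = 0.4050 / 0.1150 = 3.5217

3.52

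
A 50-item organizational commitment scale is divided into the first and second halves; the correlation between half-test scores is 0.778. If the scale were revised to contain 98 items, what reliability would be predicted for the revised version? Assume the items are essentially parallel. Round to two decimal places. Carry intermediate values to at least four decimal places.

0.93

Spearman-Brown correction (n = 2): r_full = 2·0.778/(1 + 0.778) = 0.8751
Then adjust to 98 items: n = 98/50 = 1.9600
r_new = n·r_full / (1 + (n − 1)·r_full) = 1.7152 / 1.8401 ≈ 0.9321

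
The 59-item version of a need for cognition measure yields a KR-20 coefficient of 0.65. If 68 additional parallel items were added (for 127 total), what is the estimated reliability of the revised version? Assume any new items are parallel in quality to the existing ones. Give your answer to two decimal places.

Length ratio n = 127/59 = 2.1525
r_new = (2.1525 × 0.65) / (1 + (2.1525 − 1) × 0.65)
r_new = 1.3991 / 1.7491 ≈ 0.7999

0.80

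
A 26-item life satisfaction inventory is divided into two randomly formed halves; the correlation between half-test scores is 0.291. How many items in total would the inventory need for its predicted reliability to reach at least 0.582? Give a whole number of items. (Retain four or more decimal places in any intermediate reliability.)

45

r_full = 2(0.291)/(1 + 0.291) = 0.4508
Solve Spearman-Brown for n: n = 0.582(1 − 0.4508) / [0.4508(1 − 0.582)] = 1.6963
Items = 1.6963 × 26 ≈ 44.10 → 45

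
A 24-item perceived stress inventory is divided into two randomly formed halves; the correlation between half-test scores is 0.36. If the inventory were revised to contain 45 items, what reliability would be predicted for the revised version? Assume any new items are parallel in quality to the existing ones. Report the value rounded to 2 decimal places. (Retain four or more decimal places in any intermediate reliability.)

First correct the split-half correlation to full-test reliability: r_full = 2 × 0.36 / (1 + 0.36) ≈ 0.5294
Then adjust to 45 items: n = 45/24 = 1.8750
r_new = n·r_full / (1 + (n − 1)·r_full) = 0.9926 / 1.4632 ≈ 0.6784

0.68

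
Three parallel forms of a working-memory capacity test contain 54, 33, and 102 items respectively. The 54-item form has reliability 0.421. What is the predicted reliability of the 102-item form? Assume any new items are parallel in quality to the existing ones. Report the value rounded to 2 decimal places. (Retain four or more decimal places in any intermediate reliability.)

The 33-item form is not needed; work directly from the 54-item form with n = 102/54 = 1.8889.
r_{102} = n·r / (1 + (n − 1)·r) = 0.7952 / 1.3742 ≈ 0.5787

0.58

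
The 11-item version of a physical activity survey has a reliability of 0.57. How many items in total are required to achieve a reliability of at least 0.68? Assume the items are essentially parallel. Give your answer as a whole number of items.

Rearranging the Spearman-Brown formula for n,
n = r*(1 − r) / [ r (1 − r*) ]
n = [0.68 × 0.43] / [0.57 × 0.32]
n = 0.2924 / 0.1824 ≈ 1.6031
Items needed = n × 11 = 1.6031 × 11 ≈ 17.63 → round up to 18

18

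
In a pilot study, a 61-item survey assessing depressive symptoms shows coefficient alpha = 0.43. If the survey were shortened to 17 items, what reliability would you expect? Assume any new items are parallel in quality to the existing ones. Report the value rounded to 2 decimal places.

0.17

Length ratio n = 17/61 = 0.2787
By Spearman-Brown, r_new = n r / (1 + (n − 1) r).
r_new = 0.2787·0.43 / [1 + (0.2787 − 1)·0.43]
r_new = 0.1198 / 0.6898 ≈ 0.1737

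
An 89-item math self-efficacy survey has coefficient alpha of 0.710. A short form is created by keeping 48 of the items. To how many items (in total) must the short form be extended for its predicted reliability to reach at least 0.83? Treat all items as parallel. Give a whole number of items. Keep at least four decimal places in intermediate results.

First, r for the 48-item form: n = 48/89 = 0.5393, so r_48 = 0.5393·0.710/(1 + (0.5393 − 1)·0.710) = 0.5690
Then solve for n' with r_old = 0.5690, r_target = 0.83: n' = 0.83(1 − 0.5690)/[0.5690(1 − 0.83)] = 3.6982
Items = 3.6982 × 48 ≈ 177.51 → 178

178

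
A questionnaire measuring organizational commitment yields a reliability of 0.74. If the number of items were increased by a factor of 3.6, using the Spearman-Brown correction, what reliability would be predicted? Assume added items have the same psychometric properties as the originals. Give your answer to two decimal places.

0.91

By Spearman-Brown, r_new = n r / (1 + (n − 1) r).
r_new = 3.6·0.74 / [1 + (3.6 − 1)·0.74]
r_new = 2.6640 / 2.9240 ≈ 0.9111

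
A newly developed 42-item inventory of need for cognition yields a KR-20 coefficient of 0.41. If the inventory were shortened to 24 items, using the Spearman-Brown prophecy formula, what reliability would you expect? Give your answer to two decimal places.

0.28

Length ratio n = 24/42 = 0.5714
Apply the Spearman-Brown prophecy formula, r' = nr / [1 + (n − 1)r]:
r_new = (0.5714 × 0.41) / (1 + (0.5714 − 1) × 0.41)
r_new = 0.2343 / 0.8243 ≈ 0.2842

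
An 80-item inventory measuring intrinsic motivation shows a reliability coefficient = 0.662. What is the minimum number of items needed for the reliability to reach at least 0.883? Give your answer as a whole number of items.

n = [0.883 × 0.338] / [0.662 × 0.117]
n = 0.298454 / 0.077454 ≈ 3.8533
Items needed = n × 80 = 3.8533 × 80 ≈ 308.26 → round up to 309

309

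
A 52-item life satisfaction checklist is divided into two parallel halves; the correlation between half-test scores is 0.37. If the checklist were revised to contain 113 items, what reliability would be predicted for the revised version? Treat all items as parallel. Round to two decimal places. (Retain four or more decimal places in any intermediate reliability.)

0.72

Spearman-Brown correction (n = 2): r_full = 2·0.37/(1 + 0.37) = 0.5401
Length factor from 52 to 113 items: n = 113/52 = 2.1731
r_new = n·r_full / (1 + (n − 1)·r_full) = 1.1737 / 1.6336 ≈ 0.7185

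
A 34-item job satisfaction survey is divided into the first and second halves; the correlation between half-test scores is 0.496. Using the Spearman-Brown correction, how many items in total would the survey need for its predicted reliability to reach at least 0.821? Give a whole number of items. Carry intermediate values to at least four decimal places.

80

r_full = 2(0.496)/(1 + 0.496) = 0.6631
n = r_tgt(1 − r_full) / [r_full(1 − r_tgt)] = 0.821 × 0.3369 / (0.6631 × 0.179) ≈ 2.3303
Required items = 2.3303 × 34 = 79.23, so 80 items.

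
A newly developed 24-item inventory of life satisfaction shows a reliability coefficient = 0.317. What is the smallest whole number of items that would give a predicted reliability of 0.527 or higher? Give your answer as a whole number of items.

Invert Spearman-Brown to solve for n:
n = r_target (1 − r_old) / [ r_old (1 − r_target) ]
n = 0.527 × (1 − 0.317) / [ 0.317 × (1 − 0.527) ]
  = 0.359941 / 0.149941 = 2.4006
So the test needs 2.4006 × 24 ≈ 57.61 items; rounding up, 58.

58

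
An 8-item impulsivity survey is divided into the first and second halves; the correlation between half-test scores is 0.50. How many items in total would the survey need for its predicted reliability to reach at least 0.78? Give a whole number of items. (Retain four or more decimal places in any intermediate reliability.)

Corrected full-test reliability: r_full = 2 × 0.50 / (1 + 0.50) ≈ 0.6667
n = r_tgt(1 − r_full) / [r_full(1 − r_tgt)] = 0.78 × 0.3333 / (0.6667 × 0.22) ≈ 1.7725
Required items = 1.7725 × 8 = 14.18, so 15 items.

15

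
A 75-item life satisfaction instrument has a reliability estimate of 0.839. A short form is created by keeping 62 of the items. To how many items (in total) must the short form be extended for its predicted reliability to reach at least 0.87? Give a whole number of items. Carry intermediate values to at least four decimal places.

97

First, r for the 62-item form: n = 62/75 = 0.8267, so r_62 = 0.8267·0.839/(1 + (0.8267 − 1)·0.839) = 0.8116
Length factor from the short form to reach 0.87: n' = 0.87(1 − 0.8116) / [0.8116(1 − 0.87)] ≈ 1.5535
Total items = 1.5535 × 62 = 96.32, rounded up to 97.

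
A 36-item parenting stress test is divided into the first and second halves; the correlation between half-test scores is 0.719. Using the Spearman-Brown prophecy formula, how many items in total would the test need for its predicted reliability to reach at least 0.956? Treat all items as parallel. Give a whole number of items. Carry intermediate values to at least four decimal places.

153

r_full = 2(0.719)/(1 + 0.719) = 0.8365
n = r_tgt(1 − r_full) / [r_full(1 − r_tgt)] = 0.956 × 0.1635 / (0.8365 × 0.044) ≈ 4.2468
Required items = 4.2468 × 36 = 152.88, so 153 items.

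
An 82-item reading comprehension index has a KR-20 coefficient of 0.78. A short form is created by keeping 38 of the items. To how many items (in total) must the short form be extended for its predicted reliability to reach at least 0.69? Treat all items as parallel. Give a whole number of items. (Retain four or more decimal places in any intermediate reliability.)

First, r for the 38-item form: n = 38/82 = 0.4634, so r_38 = 0.4634·0.78/(1 + (0.4634 − 1)·0.78) = 0.6216
Length factor from the short form to reach 0.69: n' = 0.69(1 − 0.6216) / [0.6216(1 − 0.69)] ≈ 1.3550
Items = 1.3550 × 38 ≈ 51.49 → 52

52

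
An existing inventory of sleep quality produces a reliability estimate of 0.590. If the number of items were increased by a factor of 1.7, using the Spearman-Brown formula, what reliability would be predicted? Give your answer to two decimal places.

r_new = (1.7 × 0.590) / (1 + (1.7 − 1) × 0.590)
r_new = 1.0030 / 1.4130 ≈ 0.7098

0.71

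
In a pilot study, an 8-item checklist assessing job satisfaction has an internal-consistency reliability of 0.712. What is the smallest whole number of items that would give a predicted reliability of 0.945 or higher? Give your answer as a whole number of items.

56

n = 0.945(1 − 0.712) / [0.712(1 − 0.945)]
n = 0.272160 / 0.039160 ≈ 6.9499
Items needed = n × 8 = 6.9499 × 8 ≈ 55.60 → round up to 56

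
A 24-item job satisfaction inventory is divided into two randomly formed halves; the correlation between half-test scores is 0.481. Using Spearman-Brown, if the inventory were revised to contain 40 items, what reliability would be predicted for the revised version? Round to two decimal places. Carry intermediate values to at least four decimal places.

0.76

Spearman-Brown correction (n = 2): r_full = 2·0.481/(1 + 0.481) = 0.6496
Then adjust to 40 items: n = 40/24 = 1.6667
r_new = n·r_full / (1 + (n − 1)·r_full) = 1.0827 / 1.4331 ≈ 0.7555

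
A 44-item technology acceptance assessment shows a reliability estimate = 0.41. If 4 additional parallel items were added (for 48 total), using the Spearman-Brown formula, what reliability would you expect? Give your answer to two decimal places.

0.43

The new length is 48/44 = 1.0909 times the old.
r_new = (1.0909 × 0.41) / (1 + (1.0909 − 1) × 0.41)
     = 0.4473 / 1.0373 = 0.4312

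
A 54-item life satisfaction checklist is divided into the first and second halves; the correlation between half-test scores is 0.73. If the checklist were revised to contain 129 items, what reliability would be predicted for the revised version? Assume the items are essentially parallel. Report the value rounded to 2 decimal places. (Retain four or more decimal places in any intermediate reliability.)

0.93

Spearman-Brown correction (n = 2): r_full = 2·0.73/(1 + 0.73) = 0.8439
Then adjust to 129 items: n = 129/54 = 2.3889
r_new = n·r_full / (1 + (n − 1)·r_full) = 2.0160 / 2.1721 ≈ 0.9281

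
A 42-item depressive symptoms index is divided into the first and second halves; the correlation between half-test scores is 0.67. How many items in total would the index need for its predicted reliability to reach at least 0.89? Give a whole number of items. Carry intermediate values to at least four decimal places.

Corrected full-test reliability: r_full = 2 × 0.67 / (1 + 0.67) ≈ 0.8024
Solve Spearman-Brown for n: n = 0.89(1 − 0.8024) / [0.8024(1 − 0.89)] = 1.9925
Items = 1.9925 × 42 ≈ 83.69 → 84

84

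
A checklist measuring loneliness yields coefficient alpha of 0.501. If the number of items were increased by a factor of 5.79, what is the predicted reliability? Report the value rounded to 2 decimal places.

r_new = 5.79·0.501 / [1 + (5.79 − 1)·0.501]
r_new = 2.9008 / 3.3998 ≈ 0.8532

0.85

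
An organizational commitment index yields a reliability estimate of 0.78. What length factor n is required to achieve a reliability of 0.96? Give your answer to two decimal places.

n = 0.96 × (1 − 0.78) / [ 0.78 × (1 − 0.96) ]
  = 0.2112 / 0.0312 = 6.7692

6.77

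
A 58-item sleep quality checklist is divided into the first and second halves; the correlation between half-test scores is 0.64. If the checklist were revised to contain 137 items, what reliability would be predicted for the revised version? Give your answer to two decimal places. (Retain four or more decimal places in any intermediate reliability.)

0.89

Full-test reliability from the split-half r: r_full = 2(0.64)/(1 + 0.64) = 0.7805
Length factor from 58 to 137 items: n = 137/58 = 2.3621
r_new = n·r_full / (1 + (n − 1)·r_full) = 1.8436 / 2.0631 ≈ 0.8936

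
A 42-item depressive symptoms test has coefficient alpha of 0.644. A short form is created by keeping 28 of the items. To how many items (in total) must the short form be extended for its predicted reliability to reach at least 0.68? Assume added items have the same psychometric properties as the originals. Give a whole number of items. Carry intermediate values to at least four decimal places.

Short-form reliability: n = 28/42 = 0.6667; r_28 = n·r/(1+(n−1)r) ≈ 0.5467
Then solve for n' with r_old = 0.5467, r_target = 0.68: n' = 0.68(1 − 0.5467)/[0.5467(1 − 0.68)] = 1.7620
Total items = 1.7620 × 28 = 49.34, rounded up to 50.

50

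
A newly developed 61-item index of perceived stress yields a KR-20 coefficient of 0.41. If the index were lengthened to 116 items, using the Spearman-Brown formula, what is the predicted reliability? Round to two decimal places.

Length ratio n = 116/61 = 1.9016
r_new = (1.9016 × 0.41) / (1 + (1.9016 − 1) × 0.41)
r_new = 0.7797 / 1.3697 ≈ 0.5692

0.57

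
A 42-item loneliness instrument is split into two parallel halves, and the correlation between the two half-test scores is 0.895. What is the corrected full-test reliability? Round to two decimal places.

0.94

r_full = 2r_hh / (1 + r_hh) = 2 × 0.895 / (1 + 0.895)
       = 1.7900 / 1.8950 = 0.9446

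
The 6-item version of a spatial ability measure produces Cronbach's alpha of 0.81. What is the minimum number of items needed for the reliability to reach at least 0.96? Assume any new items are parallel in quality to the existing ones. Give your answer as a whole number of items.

n = 0.96 × (1 − 0.81) / [ 0.81 × (1 − 0.96) ]
n = 0.1824 / 0.0324 ≈ 5.6296
So the test needs 5.6296 × 6 ≈ 33.78 items; rounding up, 34.

34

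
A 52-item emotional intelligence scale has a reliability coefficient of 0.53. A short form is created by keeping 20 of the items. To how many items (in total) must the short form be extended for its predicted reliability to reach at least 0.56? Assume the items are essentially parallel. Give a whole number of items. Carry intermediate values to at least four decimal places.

59

Short-form reliability: n = 20/52 = 0.3846; r_20 = n·r/(1+(n−1)r) ≈ 0.3025
Then solve for n' with r_old = 0.3025, r_target = 0.56: n' = 0.56(1 − 0.3025)/[0.3025(1 − 0.56)] = 2.9346
Items = 2.9346 × 20 ≈ 58.69 → 59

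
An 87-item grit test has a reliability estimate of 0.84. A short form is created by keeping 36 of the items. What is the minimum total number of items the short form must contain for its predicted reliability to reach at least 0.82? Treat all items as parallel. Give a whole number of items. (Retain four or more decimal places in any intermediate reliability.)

Short-form reliability: n = 36/87 = 0.4138; r_36 = n·r/(1+(n−1)r) ≈ 0.6848
Then solve for n' with r_old = 0.6848, r_target = 0.82: n' = 0.82(1 − 0.6848)/[0.6848(1 − 0.82)] = 2.0968
Total items = 2.0968 × 36 = 75.48, rounded up to 76.

76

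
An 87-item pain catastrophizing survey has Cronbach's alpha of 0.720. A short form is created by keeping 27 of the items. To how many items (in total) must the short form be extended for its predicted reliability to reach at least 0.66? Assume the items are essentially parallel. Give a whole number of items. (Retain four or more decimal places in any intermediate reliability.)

Short-form reliability: n = 27/87 = 0.3103; r_27 = n·r/(1+(n−1)r) ≈ 0.4438
Then solve for n' with r_old = 0.4438, r_target = 0.66: n' = 0.66(1 − 0.4438)/[0.4438(1 − 0.66)] = 2.4328
Items = 2.4328 × 27 ≈ 65.69 → 66

66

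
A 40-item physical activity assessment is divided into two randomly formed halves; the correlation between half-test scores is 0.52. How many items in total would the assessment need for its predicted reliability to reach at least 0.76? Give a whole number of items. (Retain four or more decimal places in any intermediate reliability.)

59

r_full = 2(0.52)/(1 + 0.52) = 0.6842
n = r_tgt(1 − r_full) / [r_full(1 − r_tgt)] = 0.76 × 0.3158 / (0.6842 × 0.24) ≈ 1.4616
Required items = 1.4616 × 40 = 58.46, so 59 items.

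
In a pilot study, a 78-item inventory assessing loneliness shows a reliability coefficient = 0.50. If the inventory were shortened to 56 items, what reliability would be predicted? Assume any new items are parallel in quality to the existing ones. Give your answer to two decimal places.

0.42

n = 56/78 = 0.7179
r_new = (0.7179 × 0.50) / (1 + (0.7179 − 1) × 0.50)
     = 0.3589 / 0.8589 = 0.4179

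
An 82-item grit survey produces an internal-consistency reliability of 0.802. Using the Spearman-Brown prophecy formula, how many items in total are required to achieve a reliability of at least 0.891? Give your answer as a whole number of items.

166

n = 0.891(1 − 0.802) / [0.802(1 − 0.891)]
  = 0.176418 / 0.087418 = 2.0181
Items needed = n × 82 = 2.0181 × 82 ≈ 165.48 → round up to 166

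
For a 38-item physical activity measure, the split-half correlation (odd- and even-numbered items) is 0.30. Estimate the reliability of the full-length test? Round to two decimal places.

Apply the Spearman-Brown correction with n = 2:
r_full = 2(0.30) / (1 + 0.30)
r_full = 0.6000 / 1.3000 ≈ 0.4615

0.46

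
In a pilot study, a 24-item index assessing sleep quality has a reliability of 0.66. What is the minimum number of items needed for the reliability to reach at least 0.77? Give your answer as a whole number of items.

n = [0.77 × 0.34] / [0.66 × 0.23]
n = 0.2618 / 0.1518 ≈ 1.7246
Items needed = n × 24 = 1.7246 × 24 ≈ 41.39 → round up to 42

42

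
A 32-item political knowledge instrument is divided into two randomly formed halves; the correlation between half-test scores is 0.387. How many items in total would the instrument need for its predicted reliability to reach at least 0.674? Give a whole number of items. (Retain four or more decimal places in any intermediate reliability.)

53

Corrected full-test reliability: r_full = 2 × 0.387 / (1 + 0.387) ≈ 0.5580
n = r_tgt(1 − r_full) / [r_full(1 − r_tgt)] = 0.674 × 0.4420 / (0.5580 × 0.326) ≈ 1.6377
Required items = 1.6377 × 32 = 52.41, so 53 items.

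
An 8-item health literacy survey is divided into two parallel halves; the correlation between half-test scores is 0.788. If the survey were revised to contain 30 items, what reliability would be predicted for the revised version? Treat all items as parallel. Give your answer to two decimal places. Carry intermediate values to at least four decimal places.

0.97

Spearman-Brown correction (n = 2): r_full = 2·0.788/(1 + 0.788) = 0.8814
Length factor from 8 to 30 items: n = 30/8 = 3.7500
r_new = n·r_full / (1 + (n − 1)·r_full) = 3.3053 / 3.4238 ≈ 0.9654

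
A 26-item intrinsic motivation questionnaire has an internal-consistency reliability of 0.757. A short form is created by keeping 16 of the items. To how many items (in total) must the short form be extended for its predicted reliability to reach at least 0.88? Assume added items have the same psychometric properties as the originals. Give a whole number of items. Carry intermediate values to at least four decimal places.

62

First, r for the 16-item form: n = 16/26 = 0.6154, so r_16 = 0.6154·0.757/(1 + (0.6154 − 1)·0.757) = 0.6572
Length factor from the short form to reach 0.88: n' = 0.88(1 − 0.6572) / [0.6572(1 − 0.88)] ≈ 3.8251
Total items = 3.8251 × 16 = 61.20, rounded up to 62.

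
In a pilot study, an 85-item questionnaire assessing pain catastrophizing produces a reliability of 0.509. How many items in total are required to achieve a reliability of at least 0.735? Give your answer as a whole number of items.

Rearranging the Spearman-Brown formula for n,
n = r_target (1 − r_old) / [ r_old (1 − r_target) ]
n = 0.735 × (1 − 0.509) / [ 0.509 × (1 − 0.735) ]
n = 0.360885 / 0.134885 ≈ 2.6755
So the test needs 2.6755 × 85 ≈ 227.42 items; rounding up, 228.

228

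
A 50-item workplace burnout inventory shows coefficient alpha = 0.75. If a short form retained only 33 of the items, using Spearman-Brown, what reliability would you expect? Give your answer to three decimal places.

The new length is 33/50 = 0.66 times the old.
Spearman-Brown: r_new = n·r / (1 + (n − 1)·r)
r_new = 0.66·0.75 / [1 + (0.66 − 1)·0.75]
     = 0.4950 / 0.7450 = 0.6644

0.664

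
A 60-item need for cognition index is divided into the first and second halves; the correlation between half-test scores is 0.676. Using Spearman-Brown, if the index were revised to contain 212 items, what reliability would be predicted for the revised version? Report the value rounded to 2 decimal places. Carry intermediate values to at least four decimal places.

0.94

Spearman-Brown correction (n = 2): r_full = 2·0.676/(1 + 0.676) = 0.8067
Length factor from 60 to 212 items: n = 212/60 = 3.5333
r_new = n·r_full / (1 + (n − 1)·r_full) = 2.8503 / 3.0436 ≈ 0.9365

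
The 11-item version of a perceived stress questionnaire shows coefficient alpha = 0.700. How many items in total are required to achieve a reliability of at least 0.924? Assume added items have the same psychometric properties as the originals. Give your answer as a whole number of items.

58

Rearranging the Spearman-Brown formula for n,
n = r*(1 − r) / [ r (1 − r*) ]
n = 0.924 × (1 − 0.700) / [ 0.700 × (1 − 0.924) ]
n = 0.277200 / 0.053200 ≈ 5.2105
Items needed = n × 11 = 5.2105 × 11 ≈ 57.32 → round up to 58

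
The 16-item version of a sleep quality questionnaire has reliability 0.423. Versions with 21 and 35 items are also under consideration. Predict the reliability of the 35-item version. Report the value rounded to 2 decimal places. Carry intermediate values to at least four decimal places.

The 21-item form is not needed; work directly from the 16-item form with n = 35/16 = 2.1875.
r_{35} = n·r / (1 + (n − 1)·r) = 0.9253 / 1.5023 ≈ 0.6159

0.62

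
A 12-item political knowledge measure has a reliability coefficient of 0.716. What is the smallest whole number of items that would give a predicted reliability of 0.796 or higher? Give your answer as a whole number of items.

19

n = 0.796(1 − 0.716) / [0.716(1 − 0.796)]
  = 0.226064 / 0.146064 = 1.5477
1.5477 × 12 = 18.57 → 19 items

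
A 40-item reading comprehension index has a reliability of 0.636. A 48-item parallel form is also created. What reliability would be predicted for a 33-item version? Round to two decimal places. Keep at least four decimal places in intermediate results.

0.59

The 48-item form is not needed; work directly from the 40-item form with n = 33/40 = 0.8250.
r_{33} = n·r / (1 + (n − 1)·r) = 0.5247 / 0.8887 ≈ 0.5904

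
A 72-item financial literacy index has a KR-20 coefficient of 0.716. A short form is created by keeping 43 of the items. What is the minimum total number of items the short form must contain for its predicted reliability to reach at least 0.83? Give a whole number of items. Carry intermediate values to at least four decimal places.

Short-form reliability: n = 43/72 = 0.5972; r_43 = n·r/(1+(n−1)r) ≈ 0.6009
Length factor from the short form to reach 0.83: n' = 0.83(1 − 0.6009) / [0.6009(1 − 0.83)] ≈ 3.2427
Items = 3.2427 × 43 ≈ 139.44 → 140

140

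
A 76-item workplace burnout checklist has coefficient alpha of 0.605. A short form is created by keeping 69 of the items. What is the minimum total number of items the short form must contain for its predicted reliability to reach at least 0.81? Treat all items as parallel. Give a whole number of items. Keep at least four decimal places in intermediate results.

212

Short-form reliability: n = 69/76 = 0.9079; r_69 = n·r/(1+(n−1)r) ≈ 0.5817
Length factor from the short form to reach 0.81: n' = 0.81(1 − 0.5817) / [0.5817(1 − 0.81)] ≈ 3.0656
Items = 3.0656 × 69 ≈ 211.53 → 212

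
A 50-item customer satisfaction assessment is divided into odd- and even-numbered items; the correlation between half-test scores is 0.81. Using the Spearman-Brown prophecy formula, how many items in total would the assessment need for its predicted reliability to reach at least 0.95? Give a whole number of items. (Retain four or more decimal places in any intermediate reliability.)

112

r_full = 2(0.81)/(1 + 0.81) = 0.8950
Solve Spearman-Brown for n: n = 0.95(1 − 0.8950) / [0.8950(1 − 0.95)] = 2.2291
Items = 2.2291 × 50 ≈ 111.45 → 112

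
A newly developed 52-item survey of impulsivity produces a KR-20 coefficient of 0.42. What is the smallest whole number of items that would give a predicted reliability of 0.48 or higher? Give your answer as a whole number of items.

Spearman-Brown solved for the length factor n:
n = r_target (1 − r_old) / [ r_old (1 − r_target) ]
n = 0.48(1 − 0.42) / [0.42(1 − 0.48)]
  = 0.2784 / 0.2184 = 1.2747
So the test needs 1.2747 × 52 ≈ 66.28 items; rounding up, 67.

67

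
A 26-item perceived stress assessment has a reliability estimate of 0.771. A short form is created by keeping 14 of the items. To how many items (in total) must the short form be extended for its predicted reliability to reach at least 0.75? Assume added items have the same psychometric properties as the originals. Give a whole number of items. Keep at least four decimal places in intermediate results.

Short-form reliability: n = 14/26 = 0.5385; r_14 = n·r/(1+(n−1)r) ≈ 0.6445
Then solve for n' with r_old = 0.6445, r_target = 0.75: n' = 0.75(1 − 0.6445)/[0.6445(1 − 0.75)] = 1.6548
Total items = 1.6548 × 14 = 23.17, rounded up to 24.

24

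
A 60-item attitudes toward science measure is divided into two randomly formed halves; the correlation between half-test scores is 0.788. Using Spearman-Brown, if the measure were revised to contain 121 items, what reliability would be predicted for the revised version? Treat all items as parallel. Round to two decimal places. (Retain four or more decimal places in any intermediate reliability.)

0.94

Full-test reliability from the split-half r: r_full = 2(0.788)/(1 + 0.788) = 0.8814
Length factor from 60 to 121 items: n = 121/60 = 2.0167
r_new = n·r_full / (1 + (n − 1)·r_full) = 1.7775 / 1.8961 ≈ 0.9375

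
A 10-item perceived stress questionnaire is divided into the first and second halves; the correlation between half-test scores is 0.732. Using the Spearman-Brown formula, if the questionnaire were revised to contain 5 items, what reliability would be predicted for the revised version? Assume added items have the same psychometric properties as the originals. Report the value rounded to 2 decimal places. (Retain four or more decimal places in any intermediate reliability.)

0.73

First correct the split-half correlation to full-test reliability: r_full = 2 × 0.732 / (1 + 0.732) ≈ 0.8453
Then adjust to 5 items: n = 5/10 = 0.5000
r_new = n·r_full / (1 + (n − 1)·r_full) = 0.4227 / 0.5774 ≈ 0.7321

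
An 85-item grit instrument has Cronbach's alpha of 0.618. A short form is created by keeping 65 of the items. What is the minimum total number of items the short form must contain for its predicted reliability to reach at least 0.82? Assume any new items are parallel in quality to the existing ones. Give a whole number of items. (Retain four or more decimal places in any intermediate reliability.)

Short-form reliability: n = 65/85 = 0.7647; r_65 = n·r/(1+(n−1)r) ≈ 0.5530
Length factor from the short form to reach 0.82: n' = 0.82(1 − 0.5530) / [0.5530(1 − 0.82)] ≈ 3.6823
Items = 3.6823 × 65 ≈ 239.35 → 240

240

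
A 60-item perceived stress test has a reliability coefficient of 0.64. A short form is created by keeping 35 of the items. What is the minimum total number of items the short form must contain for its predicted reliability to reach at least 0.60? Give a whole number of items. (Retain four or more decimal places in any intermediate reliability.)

Short-form reliability: n = 35/60 = 0.5833; r_35 = n·r/(1+(n−1)r) ≈ 0.5091
Then solve for n' with r_old = 0.5091, r_target = 0.60: n' = 0.60(1 − 0.5091)/[0.5091(1 − 0.60)] = 1.4464
Items = 1.4464 × 35 ≈ 50.62 → 51

51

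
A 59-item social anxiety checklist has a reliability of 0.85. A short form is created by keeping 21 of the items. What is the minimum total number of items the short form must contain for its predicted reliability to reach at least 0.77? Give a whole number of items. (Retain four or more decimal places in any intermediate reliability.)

35

Short-form reliability: n = 21/59 = 0.3559; r_21 = n·r/(1+(n−1)r) ≈ 0.6685
Length factor from the short form to reach 0.77: n' = 0.77(1 − 0.6685) / [0.6685(1 − 0.77)] ≈ 1.6601
Items = 1.6601 × 21 ≈ 34.86 → 35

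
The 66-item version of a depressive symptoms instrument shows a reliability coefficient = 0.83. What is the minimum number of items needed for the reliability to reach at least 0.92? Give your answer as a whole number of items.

Rearranging the Spearman-Brown formula for n,
n = r_target (1 − r_old) / [ r_old (1 − r_target) ]
n = 0.92(1 − 0.83) / [0.83(1 − 0.92)]
  = 0.1564 / 0.0664 = 2.3554
Items needed = n × 66 = 2.3554 × 66 ≈ 155.46 → round up to 156

156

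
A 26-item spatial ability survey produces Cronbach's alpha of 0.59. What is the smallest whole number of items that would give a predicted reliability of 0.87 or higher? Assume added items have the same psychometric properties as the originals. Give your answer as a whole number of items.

121

Rearranging the Spearman-Brown formula for n,
n = r*(1 − r) / [ r (1 − r*) ]
n = 0.87 × (1 − 0.59) / [ 0.59 × (1 − 0.87) ]
  = 0.3567 / 0.0767 = 4.6506
So the test needs 4.6506 × 26 ≈ 120.92 items; rounding up, 121.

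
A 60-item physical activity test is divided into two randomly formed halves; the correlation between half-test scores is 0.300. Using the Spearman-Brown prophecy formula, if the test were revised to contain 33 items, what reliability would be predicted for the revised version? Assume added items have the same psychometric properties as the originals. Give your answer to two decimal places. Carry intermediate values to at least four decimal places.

Spearman-Brown correction (n = 2): r_full = 2·0.300/(1 + 0.300) = 0.4615
Length factor from 60 to 33 items: n = 33/60 = 0.5500
r_new = n·r_full / (1 + (n − 1)·r_full) = 0.2538 / 0.7923 ≈ 0.3203

0.32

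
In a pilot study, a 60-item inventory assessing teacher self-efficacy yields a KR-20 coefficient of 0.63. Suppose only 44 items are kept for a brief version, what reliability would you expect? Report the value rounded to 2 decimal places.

The new length is 44/60 = 0.7333 times the old.
Spearman-Brown: r_new = n·r / (1 + (n − 1)·r)
r_new = (0.7333 × 0.63) / (1 + (0.7333 − 1) × 0.63)
     = 0.4620 / 0.8320 = 0.5553

0.56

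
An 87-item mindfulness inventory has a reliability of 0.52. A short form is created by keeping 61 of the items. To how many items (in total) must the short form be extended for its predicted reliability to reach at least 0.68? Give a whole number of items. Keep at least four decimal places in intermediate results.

First, r for the 61-item form: n = 61/87 = 0.7011, so r_61 = 0.7011·0.52/(1 + (0.7011 − 1)·0.52) = 0.4317
Length factor from the short form to reach 0.68: n' = 0.68(1 − 0.4317) / [0.4317(1 − 0.68)] ≈ 2.7974
Items = 2.7974 × 61 ≈ 170.64 → 171

171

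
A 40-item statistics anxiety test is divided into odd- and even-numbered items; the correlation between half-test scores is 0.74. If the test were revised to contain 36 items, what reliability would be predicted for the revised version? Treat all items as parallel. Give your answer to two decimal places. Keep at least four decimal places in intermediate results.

Full-test reliability from the split-half r: r_full = 2(0.74)/(1 + 0.74) = 0.8506
Length factor from 40 to 36 items: n = 36/40 = 0.9000
r_new = n·r_full / (1 + (n − 1)·r_full) = 0.7655 / 0.9149 ≈ 0.8367

0.84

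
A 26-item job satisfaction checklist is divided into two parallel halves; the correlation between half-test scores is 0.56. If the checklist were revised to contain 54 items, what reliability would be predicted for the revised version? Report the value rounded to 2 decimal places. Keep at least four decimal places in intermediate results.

Full-test reliability from the split-half r: r_full = 2(0.56)/(1 + 0.56) = 0.7179
Then adjust to 54 items: n = 54/26 = 2.0769
r_new = n·r_full / (1 + (n − 1)·r_full) = 1.4910 / 1.7731 ≈ 0.8409

0.84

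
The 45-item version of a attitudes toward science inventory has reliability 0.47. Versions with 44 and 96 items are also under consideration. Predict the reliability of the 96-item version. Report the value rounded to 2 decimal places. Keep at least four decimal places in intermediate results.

The 44-item form is not needed; work directly from the 45-item form with n = 96/45 = 2.1333.
r_{96} = n·r / (1 + (n − 1)·r) = 1.0027 / 1.5327 ≈ 0.6542

0.65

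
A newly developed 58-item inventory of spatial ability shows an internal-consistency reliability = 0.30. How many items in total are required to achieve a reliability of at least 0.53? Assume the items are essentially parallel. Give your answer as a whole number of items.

153

n = 0.53(1 − 0.30) / [0.30(1 − 0.53)]
  = 0.3710 / 0.1410 = 2.6312
So the test needs 2.6312 × 58 ≈ 152.61 items; rounding up, 153.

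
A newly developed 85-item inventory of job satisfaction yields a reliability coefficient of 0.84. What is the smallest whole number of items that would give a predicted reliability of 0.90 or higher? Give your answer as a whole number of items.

146

Invert Spearman-Brown to solve for n:
n = r*(1 − r) / [ r (1 − r*) ]
n = [0.90 × 0.16] / [0.84 × 0.10]
n = 0.1440 / 0.0840 ≈ 1.7143
So the test needs 1.7143 × 85 ≈ 145.72 items; rounding up, 146.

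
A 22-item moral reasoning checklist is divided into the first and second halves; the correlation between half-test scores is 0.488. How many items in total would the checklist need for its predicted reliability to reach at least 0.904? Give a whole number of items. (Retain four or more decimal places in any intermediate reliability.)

r_full = 2(0.488)/(1 + 0.488) = 0.6559
n = r_tgt(1 − r_full) / [r_full(1 − r_tgt)] = 0.904 × 0.3441 / (0.6559 × 0.096) ≈ 4.9402
Required items = 4.9402 × 22 = 108.68, so 109 items.

109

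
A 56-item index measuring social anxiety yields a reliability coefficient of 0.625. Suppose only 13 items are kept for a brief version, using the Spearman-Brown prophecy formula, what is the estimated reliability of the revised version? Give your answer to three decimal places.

Length ratio n = 13/56 = 0.2321
Spearman-Brown: r_new = n·r / (1 + (n − 1)·r)
r_new = (0.2321 × 0.625) / (1 + (0.2321 − 1) × 0.625)
r_new = 0.1451 / 0.5201 ≈ 0.2790

0.279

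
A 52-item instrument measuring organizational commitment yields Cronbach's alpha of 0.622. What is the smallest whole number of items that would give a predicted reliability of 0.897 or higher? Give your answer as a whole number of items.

276

Invert Spearman-Brown to solve for n:
n = r_target (1 − r_old) / [ r_old (1 − r_target) ]
n = [0.897 × 0.378] / [0.622 × 0.103]
  = 0.339066 / 0.064066 = 5.2924
Items needed = n × 52 = 5.2924 × 52 ≈ 275.20 → round up to 276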